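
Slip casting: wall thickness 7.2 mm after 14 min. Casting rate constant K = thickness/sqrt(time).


K = 7.2 / sqrt(14) = 7.2 / 3.7417 = 1.924 mm/min^0.5

1.924


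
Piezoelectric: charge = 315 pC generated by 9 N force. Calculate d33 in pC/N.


d33 = 315 / 9 = 35.0 pC/N

35.0


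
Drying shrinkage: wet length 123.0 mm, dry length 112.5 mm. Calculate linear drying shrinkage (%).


DS = (123.0 - 112.5) / 123.0 * 100 = 8.54%

8.54


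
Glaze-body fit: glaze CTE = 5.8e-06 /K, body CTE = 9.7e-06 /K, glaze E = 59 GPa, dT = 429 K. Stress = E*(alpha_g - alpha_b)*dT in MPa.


Stress = 59*1000*(5.8e-06 - 9.7e-06)*429 = -98.7 MPa

-98.7


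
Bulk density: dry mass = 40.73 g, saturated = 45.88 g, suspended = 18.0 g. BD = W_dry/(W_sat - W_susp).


BD = 40.73 / (45.88 - 18.0) = 40.73 / 27.88 = 1.461 g/cm^3

1.461


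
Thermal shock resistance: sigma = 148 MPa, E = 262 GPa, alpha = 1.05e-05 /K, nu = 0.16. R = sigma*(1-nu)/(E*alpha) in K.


R = 148*(1-0.16)/(262*1000*1.05e-05) = 45 K

45


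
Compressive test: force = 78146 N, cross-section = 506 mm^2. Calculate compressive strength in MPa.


CS = 78146 / 506 = 154.4 MPa

154.4


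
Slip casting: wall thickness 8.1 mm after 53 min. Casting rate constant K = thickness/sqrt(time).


K = 8.1 / sqrt(53) = 8.1 / 7.2801 = 1.113 mm/min^0.5

1.113


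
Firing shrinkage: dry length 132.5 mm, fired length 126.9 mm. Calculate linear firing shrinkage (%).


FS = (132.5 - 126.9) / 132.5 * 100 = 4.23%

4.23


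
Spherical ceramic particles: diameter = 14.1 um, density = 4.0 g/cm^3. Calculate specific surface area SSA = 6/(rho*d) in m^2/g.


SSA = 6 / (4.0 * 14.1) = 0.106 m^2/g

0.106


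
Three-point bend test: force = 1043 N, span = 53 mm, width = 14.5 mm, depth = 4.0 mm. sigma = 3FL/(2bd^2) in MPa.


sigma = 3*1043*53/(2*14.5*4.0^2) = 357.4 MPa

357.4


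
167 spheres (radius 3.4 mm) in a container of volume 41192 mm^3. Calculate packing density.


V_sphere = 4/3*pi*3.4^3 = 164.6362 mm^3
Total V = 167*164.6362 = 27494.2454 mm^3
PD = 27494.2454 / 41192 = 0.667

0.667


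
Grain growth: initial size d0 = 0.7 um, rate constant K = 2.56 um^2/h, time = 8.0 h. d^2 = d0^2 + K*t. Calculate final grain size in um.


d^2 = 0.7^2 + 2.56*8.0 = 20.97
d = sqrt(20.97) = 4.58 um

4.58


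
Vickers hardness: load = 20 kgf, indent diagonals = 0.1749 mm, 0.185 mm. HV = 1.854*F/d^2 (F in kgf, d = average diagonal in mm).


d_avg = (0.1749+0.185)/2 = 0.17995 mm
HV = 1.854*20/0.17995^2 = 1145

1145


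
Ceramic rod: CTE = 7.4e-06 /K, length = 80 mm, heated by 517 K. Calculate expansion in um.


dL = 7.4e-06 * 80 * 517 * 1000 = 306.064 um

306.064


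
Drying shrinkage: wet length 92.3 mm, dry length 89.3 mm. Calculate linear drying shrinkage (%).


DS = (92.3 - 89.3) / 92.3 * 100 = 3.25%

3.25


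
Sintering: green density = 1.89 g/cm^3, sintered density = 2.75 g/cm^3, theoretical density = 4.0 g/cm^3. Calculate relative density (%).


Relative = 2.75 / 4.0 * 100 = 68.8%

68.8


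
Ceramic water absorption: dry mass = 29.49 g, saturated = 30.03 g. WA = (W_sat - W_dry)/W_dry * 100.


WA = (30.03 - 29.49) / 29.49 * 100 = 1.83%

1.83


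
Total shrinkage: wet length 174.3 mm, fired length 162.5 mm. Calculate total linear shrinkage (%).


TS = (174.3 - 162.5) / 174.3 * 100 = 6.77%

6.77


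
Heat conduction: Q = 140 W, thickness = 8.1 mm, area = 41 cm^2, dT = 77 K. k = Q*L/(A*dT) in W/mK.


k = 140*8.1/1000/(41/10000*77) = 3.59 W/mK

3.59


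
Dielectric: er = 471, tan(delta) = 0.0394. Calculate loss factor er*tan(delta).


Loss = 471 * 0.0394 = 18.557

18.557


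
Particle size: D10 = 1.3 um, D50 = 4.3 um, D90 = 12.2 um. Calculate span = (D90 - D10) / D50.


Span = (12.2 - 1.3) / 4.3 = 10.9 / 4.3 = 2.535

2.535


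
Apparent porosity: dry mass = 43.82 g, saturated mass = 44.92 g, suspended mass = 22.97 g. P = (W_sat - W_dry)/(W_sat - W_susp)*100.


P = (44.92 - 43.82) / (44.92 - 22.97) * 100 = 1.1 / 21.95 * 100 = 5.0%

5.0


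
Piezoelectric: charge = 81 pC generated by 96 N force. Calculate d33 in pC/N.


d33 = 81 / 96 = 0.8 pC/N

0.8


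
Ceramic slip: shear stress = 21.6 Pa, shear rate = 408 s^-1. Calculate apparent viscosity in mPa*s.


eta = tau/gamma * 1000 = 21.6/408 * 1000 = 52.9 mPa*s

52.9


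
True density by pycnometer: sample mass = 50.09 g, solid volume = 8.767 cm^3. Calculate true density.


TD = 50.09 / 8.767 = 5.713 g/cm^3

5.713


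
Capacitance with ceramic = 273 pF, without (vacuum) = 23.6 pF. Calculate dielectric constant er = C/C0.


er = 273 / 23.6 = 11.57

11.57


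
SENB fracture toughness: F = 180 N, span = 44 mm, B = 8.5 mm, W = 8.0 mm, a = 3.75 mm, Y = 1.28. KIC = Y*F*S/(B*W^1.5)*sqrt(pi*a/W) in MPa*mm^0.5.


KIC = 1.28*180*44/(8.5*8.0^1.5)*sqrt(pi*3.75/8.0) = 63.96

63.96


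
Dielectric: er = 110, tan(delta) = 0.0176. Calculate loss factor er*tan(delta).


Loss = 110 * 0.0176 = 1.936

1.936


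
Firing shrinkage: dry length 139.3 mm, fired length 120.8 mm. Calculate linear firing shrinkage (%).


FS = (139.3 - 120.8) / 139.3 * 100 = 13.28%

13.28


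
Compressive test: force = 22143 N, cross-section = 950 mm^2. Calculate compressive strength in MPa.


CS = 22143 / 950 = 23.3 MPa

23.3


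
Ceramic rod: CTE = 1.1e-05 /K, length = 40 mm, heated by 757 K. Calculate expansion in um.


dL = 1.1e-05 * 40 * 757 * 1000 = 333.08 um

333.08


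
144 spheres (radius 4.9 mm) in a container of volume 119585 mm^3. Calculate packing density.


V_sphere = 4/3*pi*4.9^3 = 492.807 mm^3
Total V = 144*492.807 = 70964.208 mm^3
PD = 70964.208 / 119585 = 0.593

0.593


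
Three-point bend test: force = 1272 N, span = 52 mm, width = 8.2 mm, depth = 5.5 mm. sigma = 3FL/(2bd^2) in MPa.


sigma = 3*1272*52/(2*8.2*5.5^2) = 400.0 MPa

400.0


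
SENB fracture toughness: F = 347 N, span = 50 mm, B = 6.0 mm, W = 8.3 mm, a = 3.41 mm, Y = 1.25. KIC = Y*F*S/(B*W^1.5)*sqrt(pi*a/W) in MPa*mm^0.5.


KIC = 1.25*347*50/(6.0*8.3^1.5)*sqrt(pi*3.41/8.3) = 171.73

171.73


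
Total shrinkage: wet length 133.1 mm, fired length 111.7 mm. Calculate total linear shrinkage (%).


TS = (133.1 - 111.7) / 133.1 * 100 = 16.08%

16.08


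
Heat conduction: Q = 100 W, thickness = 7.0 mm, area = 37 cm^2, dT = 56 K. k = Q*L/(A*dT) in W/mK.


k = 100*7.0/1000/(37/10000*56) = 3.38 W/mK

3.38


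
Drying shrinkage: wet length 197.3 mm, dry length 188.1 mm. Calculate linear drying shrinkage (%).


DS = (197.3 - 188.1) / 197.3 * 100 = 4.66%

4.66


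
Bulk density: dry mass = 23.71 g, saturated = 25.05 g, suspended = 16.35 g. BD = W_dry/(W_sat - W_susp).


BD = 23.71 / (25.05 - 16.35) = 23.71 / 8.7 = 2.725 g/cm^3

2.725


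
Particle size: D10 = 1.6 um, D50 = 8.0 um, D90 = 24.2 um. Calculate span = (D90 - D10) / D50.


Span = (24.2 - 1.6) / 8.0 = 22.6 / 8.0 = 2.825

2.825


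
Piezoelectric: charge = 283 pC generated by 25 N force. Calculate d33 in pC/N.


d33 = 283 / 25 = 11.3 pC/N

11.3


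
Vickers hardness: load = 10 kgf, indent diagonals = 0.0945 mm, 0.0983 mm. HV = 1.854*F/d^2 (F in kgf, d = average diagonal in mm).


d_avg = (0.0945+0.0983)/2 = 0.0964 mm
HV = 1.854*10/0.0964^2 = 1995

1995


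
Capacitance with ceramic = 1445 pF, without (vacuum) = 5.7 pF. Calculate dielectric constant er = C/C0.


er = 1445 / 5.7 = 253.51

253.51


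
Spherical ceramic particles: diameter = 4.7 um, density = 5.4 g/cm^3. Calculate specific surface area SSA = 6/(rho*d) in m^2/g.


SSA = 6 / (5.4 * 4.7) = 0.236 m^2/g

0.236


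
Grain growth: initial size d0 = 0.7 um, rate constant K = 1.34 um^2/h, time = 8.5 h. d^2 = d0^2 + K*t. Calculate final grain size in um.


d^2 = 0.7^2 + 1.34*8.5 = 11.88
d = sqrt(11.88) = 3.45 um

3.45


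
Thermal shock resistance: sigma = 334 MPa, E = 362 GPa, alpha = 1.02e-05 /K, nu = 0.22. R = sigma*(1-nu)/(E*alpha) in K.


R = 334*(1-0.22)/(362*1000*1.02e-05) = 71 K

71


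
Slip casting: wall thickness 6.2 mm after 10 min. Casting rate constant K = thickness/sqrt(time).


K = 6.2 / sqrt(10) = 6.2 / 3.1623 = 1.961 mm/min^0.5

1.961


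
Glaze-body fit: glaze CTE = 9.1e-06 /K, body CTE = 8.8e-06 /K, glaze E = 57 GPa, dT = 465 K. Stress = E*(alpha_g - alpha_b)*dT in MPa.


Stress = 57*1000*(9.1e-06 - 8.8e-06)*465 = 8.0 MPa

8.0


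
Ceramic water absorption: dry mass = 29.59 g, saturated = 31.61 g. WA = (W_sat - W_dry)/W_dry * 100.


WA = (31.61 - 29.59) / 29.59 * 100 = 6.83%

6.83


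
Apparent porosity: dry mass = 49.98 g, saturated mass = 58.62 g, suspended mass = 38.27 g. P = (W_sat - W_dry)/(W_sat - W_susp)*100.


P = (58.62 - 49.98) / (58.62 - 38.27) * 100 = 8.64 / 20.35 * 100 = 42.5%

42.5


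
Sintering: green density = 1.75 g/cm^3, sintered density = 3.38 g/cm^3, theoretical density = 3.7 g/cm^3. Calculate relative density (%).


Relative = 3.38 / 3.7 * 100 = 91.4%

91.4


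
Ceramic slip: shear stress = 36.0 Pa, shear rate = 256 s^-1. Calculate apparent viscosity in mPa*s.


eta = tau/gamma * 1000 = 36.0/256 * 1000 = 140.6 mPa*s

140.6


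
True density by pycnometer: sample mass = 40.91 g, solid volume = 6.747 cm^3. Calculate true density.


TD = 40.91 / 6.747 = 6.063 g/cm^3

6.063


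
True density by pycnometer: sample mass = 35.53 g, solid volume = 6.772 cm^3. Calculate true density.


TD = 35.53 / 6.772 = 5.247 g/cm^3

5.247


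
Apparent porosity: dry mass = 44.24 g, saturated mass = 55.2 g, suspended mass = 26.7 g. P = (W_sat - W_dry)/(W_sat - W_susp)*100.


P = (55.2 - 44.24) / (55.2 - 26.7) * 100 = 10.96 / 28.5 * 100 = 38.5%

38.5


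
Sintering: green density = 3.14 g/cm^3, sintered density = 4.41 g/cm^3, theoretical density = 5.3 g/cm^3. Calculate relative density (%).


Relative = 4.41 / 5.3 * 100 = 83.2%

83.2


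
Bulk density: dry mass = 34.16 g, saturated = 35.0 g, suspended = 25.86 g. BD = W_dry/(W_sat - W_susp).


BD = 34.16 / (35.0 - 25.86) = 34.16 / 9.14 = 3.737 g/cm^3

3.737


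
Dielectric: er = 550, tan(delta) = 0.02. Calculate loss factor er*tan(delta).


Loss = 550 * 0.02 = 11.0

11.0


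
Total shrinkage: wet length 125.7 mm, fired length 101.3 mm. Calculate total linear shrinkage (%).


TS = (125.7 - 101.3) / 125.7 * 100 = 19.41%

19.41


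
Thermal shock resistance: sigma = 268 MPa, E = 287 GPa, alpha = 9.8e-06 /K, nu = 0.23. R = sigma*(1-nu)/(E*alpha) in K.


R = 268*(1-0.23)/(287*1000*9.8e-06) = 73 K

73


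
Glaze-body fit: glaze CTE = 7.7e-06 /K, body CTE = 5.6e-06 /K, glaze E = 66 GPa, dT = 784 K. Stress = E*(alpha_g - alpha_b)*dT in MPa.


Stress = 66*1000*(7.7e-06 - 5.6e-06)*784 = 108.7 MPa

108.7


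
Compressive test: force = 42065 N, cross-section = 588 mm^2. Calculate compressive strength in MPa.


CS = 42065 / 588 = 71.5 MPa

71.5


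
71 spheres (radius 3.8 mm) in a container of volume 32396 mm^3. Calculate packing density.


V_sphere = 4/3*pi*3.8^3 = 229.8473 mm^3
Total V = 71*229.8473 = 16319.1583 mm^3
PD = 16319.1583 / 32396 = 0.504

0.504


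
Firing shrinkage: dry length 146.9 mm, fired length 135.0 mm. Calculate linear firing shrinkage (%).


FS = (146.9 - 135.0) / 146.9 * 100 = 8.1%

8.1


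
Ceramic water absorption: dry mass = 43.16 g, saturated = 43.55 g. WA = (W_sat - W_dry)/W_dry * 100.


WA = (43.55 - 43.16) / 43.16 * 100 = 0.9%

0.9


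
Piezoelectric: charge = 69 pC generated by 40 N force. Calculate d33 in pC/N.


d33 = 69 / 40 = 1.7 pC/N

1.7


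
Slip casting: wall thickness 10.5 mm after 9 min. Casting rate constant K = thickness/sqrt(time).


K = 10.5 / sqrt(9) = 10.5 / 3.0 = 3.5 mm/min^0.5

3.5


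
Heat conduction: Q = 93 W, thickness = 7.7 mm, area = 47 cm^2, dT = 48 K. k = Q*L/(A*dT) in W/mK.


k = 93*7.7/1000/(47/10000*48) = 3.17 W/mK

3.17


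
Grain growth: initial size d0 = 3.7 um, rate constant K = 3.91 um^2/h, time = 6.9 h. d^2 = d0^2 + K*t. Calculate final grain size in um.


d^2 = 3.7^2 + 3.91*6.9 = 40.669
d = sqrt(40.669) = 6.38 um

6.38


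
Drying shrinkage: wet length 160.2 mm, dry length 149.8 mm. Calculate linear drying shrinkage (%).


DS = (160.2 - 149.8) / 160.2 * 100 = 6.49%

6.49


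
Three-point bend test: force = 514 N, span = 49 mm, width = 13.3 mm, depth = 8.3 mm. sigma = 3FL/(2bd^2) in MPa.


sigma = 3*514*49/(2*13.3*8.3^2) = 41.2 MPa

41.2


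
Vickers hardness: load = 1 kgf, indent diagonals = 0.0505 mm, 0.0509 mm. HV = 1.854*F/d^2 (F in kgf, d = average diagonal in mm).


d_avg = (0.0505+0.0509)/2 = 0.0507 mm
HV = 1.854*1/0.0507^2 = 721

721


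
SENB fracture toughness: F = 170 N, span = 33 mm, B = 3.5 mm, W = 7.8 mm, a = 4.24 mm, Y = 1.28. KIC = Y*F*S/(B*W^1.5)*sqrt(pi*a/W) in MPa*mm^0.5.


KIC = 1.28*170*33/(3.5*7.8^1.5)*sqrt(pi*4.24/7.8) = 123.08

123.08


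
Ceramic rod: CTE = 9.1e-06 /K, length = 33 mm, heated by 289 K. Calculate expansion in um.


dL = 9.1e-06 * 33 * 289 * 1000 = 86.787 um

86.787


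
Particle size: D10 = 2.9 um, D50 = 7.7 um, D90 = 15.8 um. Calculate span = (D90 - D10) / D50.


Span = (15.8 - 2.9) / 7.7 = 12.9 / 7.7 = 1.675

1.675


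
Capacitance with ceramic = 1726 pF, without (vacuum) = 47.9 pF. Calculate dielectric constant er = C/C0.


er = 1726 / 47.9 = 36.03

36.03


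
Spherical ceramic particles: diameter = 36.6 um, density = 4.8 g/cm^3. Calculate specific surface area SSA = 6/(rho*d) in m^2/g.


SSA = 6 / (4.8 * 36.6) = 0.034 m^2/g

0.034


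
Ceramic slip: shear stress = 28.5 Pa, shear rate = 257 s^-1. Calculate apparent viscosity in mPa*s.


eta = tau/gamma * 1000 = 28.5/257 * 1000 = 110.9 mPa*s

110.9


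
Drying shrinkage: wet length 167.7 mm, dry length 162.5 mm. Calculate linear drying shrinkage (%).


DS = (167.7 - 162.5) / 167.7 * 100 = 3.1%

3.1


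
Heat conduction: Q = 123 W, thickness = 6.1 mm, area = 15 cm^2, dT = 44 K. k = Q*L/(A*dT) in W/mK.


k = 123*6.1/1000/(15/10000*44) = 11.37 W/mK

11.37


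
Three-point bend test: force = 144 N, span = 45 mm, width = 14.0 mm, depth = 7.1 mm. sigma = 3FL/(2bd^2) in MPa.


sigma = 3*144*45/(2*14.0*7.1^2) = 13.8 MPa

13.8


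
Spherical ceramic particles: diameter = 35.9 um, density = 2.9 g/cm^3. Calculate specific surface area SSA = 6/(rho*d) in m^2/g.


SSA = 6 / (2.9 * 35.9) = 0.058 m^2/g

0.058


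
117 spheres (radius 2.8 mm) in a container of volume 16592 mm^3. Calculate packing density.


V_sphere = 4/3*pi*2.8^3 = 91.9523 mm^3
Total V = 117*91.9523 = 10758.4191 mm^3
PD = 10758.4191 / 16592 = 0.648

0.648


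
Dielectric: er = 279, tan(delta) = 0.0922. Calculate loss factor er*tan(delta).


Loss = 279 * 0.0922 = 25.724

25.724


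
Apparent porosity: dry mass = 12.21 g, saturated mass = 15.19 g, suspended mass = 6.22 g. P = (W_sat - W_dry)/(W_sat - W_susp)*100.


P = (15.19 - 12.21) / (15.19 - 6.22) * 100 = 2.98 / 8.97 * 100 = 33.2%

33.2


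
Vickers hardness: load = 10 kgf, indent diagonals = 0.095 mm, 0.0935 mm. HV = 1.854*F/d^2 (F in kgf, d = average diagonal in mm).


d_avg = (0.095+0.0935)/2 = 0.09425 mm
HV = 1.854*10/0.09425^2 = 2087

2087


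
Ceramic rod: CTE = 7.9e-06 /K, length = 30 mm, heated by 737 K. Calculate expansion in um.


dL = 7.9e-06 * 30 * 737 * 1000 = 174.669 um

174.669


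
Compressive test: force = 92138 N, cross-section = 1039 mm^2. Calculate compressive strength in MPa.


CS = 92138 / 1039 = 88.7 MPa

88.7


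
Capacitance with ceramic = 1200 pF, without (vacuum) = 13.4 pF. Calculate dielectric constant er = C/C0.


er = 1200 / 13.4 = 89.55

89.55


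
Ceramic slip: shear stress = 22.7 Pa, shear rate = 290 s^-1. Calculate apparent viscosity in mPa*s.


eta = tau/gamma * 1000 = 22.7/290 * 1000 = 78.3 mPa*s

78.3


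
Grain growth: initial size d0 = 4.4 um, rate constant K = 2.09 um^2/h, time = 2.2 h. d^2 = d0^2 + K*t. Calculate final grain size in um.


d^2 = 4.4^2 + 2.09*2.2 = 23.958
d = sqrt(23.958) = 4.89 um

4.89


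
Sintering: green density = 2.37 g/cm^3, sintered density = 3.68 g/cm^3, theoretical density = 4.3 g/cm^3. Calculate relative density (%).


Relative = 3.68 / 4.3 * 100 = 85.6%

85.6


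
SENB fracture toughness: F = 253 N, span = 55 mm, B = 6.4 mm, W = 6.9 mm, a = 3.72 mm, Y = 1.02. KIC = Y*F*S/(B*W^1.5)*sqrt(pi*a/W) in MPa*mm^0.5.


KIC = 1.02*253*55/(6.4*6.9^1.5)*sqrt(pi*3.72/6.9) = 159.24

159.24


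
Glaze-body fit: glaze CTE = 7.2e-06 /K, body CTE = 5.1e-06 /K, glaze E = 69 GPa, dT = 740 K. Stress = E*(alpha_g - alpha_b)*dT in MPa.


Stress = 69*1000*(7.2e-06 - 5.1e-06)*740 = 107.2 MPa

107.2


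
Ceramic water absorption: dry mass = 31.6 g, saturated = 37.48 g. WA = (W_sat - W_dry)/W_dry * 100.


WA = (37.48 - 31.6) / 31.6 * 100 = 18.61%

18.61


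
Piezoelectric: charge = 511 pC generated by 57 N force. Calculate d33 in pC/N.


d33 = 511 / 57 = 9.0 pC/N

9.0


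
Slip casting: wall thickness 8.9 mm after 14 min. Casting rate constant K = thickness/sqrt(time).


K = 8.9 / sqrt(14) = 8.9 / 3.7417 = 2.379 mm/min^0.5

2.379


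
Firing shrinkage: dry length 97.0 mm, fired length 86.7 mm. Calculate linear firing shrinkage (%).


FS = (97.0 - 86.7) / 97.0 * 100 = 10.62%

10.62


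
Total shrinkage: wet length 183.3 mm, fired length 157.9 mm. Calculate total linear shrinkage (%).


TS = (183.3 - 157.9) / 183.3 * 100 = 13.86%

13.86


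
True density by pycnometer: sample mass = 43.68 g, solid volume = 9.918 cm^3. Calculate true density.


TD = 43.68 / 9.918 = 4.404 g/cm^3

4.404


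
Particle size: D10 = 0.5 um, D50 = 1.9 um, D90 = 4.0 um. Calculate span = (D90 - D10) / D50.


Span = (4.0 - 0.5) / 1.9 = 3.5 / 1.9 = 1.842

1.842


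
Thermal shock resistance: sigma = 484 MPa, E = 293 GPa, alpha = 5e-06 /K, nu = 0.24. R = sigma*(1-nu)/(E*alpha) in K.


R = 484*(1-0.24)/(293*1000*5e-06) = 251 K

251


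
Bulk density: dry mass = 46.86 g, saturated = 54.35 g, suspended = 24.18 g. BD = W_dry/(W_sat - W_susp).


BD = 46.86 / (54.35 - 24.18) = 46.86 / 30.17 = 1.553 g/cm^3

1.553


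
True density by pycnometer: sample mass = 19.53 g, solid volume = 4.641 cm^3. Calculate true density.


TD = 19.53 / 4.641 = 4.208 g/cm^3

4.208


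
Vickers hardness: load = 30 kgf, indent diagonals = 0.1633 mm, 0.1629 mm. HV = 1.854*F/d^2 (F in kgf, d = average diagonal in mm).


d_avg = (0.1633+0.1629)/2 = 0.1631 mm
HV = 1.854*30/0.1631^2 = 2091

2091


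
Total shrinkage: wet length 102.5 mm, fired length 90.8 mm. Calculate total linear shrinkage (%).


TS = (102.5 - 90.8) / 102.5 * 100 = 11.41%

11.41


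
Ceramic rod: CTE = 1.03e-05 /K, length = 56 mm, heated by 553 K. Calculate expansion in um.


dL = 1.03e-05 * 56 * 553 * 1000 = 318.97 um

318.97


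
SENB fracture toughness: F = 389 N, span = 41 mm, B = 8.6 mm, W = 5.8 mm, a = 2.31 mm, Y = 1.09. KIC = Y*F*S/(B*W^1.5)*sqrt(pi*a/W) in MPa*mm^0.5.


KIC = 1.09*389*41/(8.6*5.8^1.5)*sqrt(pi*2.31/5.8) = 161.88

161.88


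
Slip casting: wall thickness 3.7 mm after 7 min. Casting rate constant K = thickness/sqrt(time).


K = 3.7 / sqrt(7) = 3.7 / 2.6458 = 1.398 mm/min^0.5

1.398


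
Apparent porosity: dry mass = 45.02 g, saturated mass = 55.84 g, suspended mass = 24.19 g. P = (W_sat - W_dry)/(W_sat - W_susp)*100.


P = (55.84 - 45.02) / (55.84 - 24.19) * 100 = 10.82 / 31.65 * 100 = 34.2%

34.2


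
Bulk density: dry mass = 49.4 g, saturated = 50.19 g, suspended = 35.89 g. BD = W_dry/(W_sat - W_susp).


BD = 49.4 / (50.19 - 35.89) = 49.4 / 14.3 = 3.455 g/cm^3

3.455


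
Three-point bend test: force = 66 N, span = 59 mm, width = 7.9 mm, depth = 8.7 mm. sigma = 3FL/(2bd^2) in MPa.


sigma = 3*66*59/(2*7.9*8.7^2) = 9.8 MPa

9.8


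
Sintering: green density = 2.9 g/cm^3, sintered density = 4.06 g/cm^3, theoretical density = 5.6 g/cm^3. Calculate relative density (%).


Relative = 4.06 / 5.6 * 100 = 72.5%

72.5


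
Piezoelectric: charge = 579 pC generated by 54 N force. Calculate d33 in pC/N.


d33 = 579 / 54 = 10.7 pC/N

10.7


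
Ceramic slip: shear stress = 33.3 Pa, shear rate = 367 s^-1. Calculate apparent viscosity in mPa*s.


eta = tau/gamma * 1000 = 33.3/367 * 1000 = 90.7 mPa*s

90.7


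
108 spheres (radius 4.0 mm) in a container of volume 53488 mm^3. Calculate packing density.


V_sphere = 4/3*pi*4.0^3 = 268.0826 mm^3
Total V = 108*268.0826 = 28952.9208 mm^3
PD = 28952.9208 / 53488 = 0.541

0.541


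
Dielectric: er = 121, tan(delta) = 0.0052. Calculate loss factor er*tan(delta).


Loss = 121 * 0.0052 = 0.629

0.629


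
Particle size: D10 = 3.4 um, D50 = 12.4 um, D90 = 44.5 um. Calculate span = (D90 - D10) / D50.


Span = (44.5 - 3.4) / 12.4 = 41.1 / 12.4 = 3.315

3.315


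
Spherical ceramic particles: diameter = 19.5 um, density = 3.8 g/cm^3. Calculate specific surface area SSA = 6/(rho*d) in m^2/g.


SSA = 6 / (3.8 * 19.5) = 0.081 m^2/g

0.081


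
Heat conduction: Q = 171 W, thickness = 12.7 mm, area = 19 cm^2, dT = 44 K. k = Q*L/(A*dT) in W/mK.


k = 171*12.7/1000/(19/10000*44) = 25.98 W/mK

25.98


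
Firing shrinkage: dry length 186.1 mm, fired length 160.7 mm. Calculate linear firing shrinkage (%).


FS = (186.1 - 160.7) / 186.1 * 100 = 13.65%

13.65


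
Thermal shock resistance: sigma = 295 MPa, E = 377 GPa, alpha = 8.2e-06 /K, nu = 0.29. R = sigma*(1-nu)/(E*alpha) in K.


R = 295*(1-0.29)/(377*1000*8.2e-06) = 68 K

68


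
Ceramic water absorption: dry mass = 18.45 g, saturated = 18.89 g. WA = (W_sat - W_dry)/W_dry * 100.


WA = (18.89 - 18.45) / 18.45 * 100 = 2.38%

2.38


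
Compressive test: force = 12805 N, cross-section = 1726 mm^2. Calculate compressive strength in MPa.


CS = 12805 / 1726 = 7.4 MPa

7.4


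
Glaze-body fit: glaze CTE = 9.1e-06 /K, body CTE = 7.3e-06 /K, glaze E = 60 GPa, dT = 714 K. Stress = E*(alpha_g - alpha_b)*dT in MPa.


Stress = 60*1000*(9.1e-06 - 7.3e-06)*714 = 77.1 MPa

77.1


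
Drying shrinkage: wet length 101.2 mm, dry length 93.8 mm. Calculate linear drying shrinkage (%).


DS = (101.2 - 93.8) / 101.2 * 100 = 7.31%

7.31


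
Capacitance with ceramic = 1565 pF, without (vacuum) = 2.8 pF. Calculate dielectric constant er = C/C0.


er = 1565 / 2.8 = 558.93

558.93


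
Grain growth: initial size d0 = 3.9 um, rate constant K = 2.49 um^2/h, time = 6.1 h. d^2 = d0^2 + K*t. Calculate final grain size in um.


d^2 = 3.9^2 + 2.49*6.1 = 30.399
d = sqrt(30.399) = 5.51 um

5.51


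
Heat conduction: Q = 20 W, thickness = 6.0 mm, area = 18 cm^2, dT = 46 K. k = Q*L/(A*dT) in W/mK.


k = 20*6.0/1000/(18/10000*46) = 1.45 W/mK

1.45


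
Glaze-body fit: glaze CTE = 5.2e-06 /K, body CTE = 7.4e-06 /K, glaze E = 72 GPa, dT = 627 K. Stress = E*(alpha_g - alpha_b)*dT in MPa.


Stress = 72*1000*(5.2e-06 - 7.4e-06)*627 = -99.3 MPa

-99.3


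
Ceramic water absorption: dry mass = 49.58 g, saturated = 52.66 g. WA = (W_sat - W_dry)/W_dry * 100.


WA = (52.66 - 49.58) / 49.58 * 100 = 6.21%

6.21


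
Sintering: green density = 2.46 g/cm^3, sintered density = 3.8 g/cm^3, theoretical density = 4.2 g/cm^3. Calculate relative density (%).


Relative = 3.8 / 4.2 * 100 = 90.5%

90.5


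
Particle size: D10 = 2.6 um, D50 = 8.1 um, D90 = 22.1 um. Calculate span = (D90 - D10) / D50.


Span = (22.1 - 2.6) / 8.1 = 19.5 / 8.1 = 2.407

2.407


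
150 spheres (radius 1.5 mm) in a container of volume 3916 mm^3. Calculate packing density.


V_sphere = 4/3*pi*1.5^3 = 14.1372 mm^3
Total V = 150*14.1372 = 2120.58 mm^3
PD = 2120.58 / 3916 = 0.542

0.542


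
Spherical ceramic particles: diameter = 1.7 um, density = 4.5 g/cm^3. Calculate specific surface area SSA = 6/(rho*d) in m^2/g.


SSA = 6 / (4.5 * 1.7) = 0.784 m^2/g

0.784


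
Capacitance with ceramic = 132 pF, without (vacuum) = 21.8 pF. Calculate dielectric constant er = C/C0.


er = 132 / 21.8 = 6.06

6.06


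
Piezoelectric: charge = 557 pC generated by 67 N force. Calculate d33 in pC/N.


d33 = 557 / 67 = 8.3 pC/N

8.3


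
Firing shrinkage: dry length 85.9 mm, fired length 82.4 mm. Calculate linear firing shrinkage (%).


FS = (85.9 - 82.4) / 85.9 * 100 = 4.07%

4.07


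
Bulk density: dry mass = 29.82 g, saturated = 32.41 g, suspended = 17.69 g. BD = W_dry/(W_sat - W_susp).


BD = 29.82 / (32.41 - 17.69) = 29.82 / 14.72 = 2.026 g/cm^3

2.026


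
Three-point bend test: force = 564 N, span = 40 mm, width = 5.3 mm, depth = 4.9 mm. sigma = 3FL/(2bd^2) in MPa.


sigma = 3*564*40/(2*5.3*4.9^2) = 265.9 MPa

265.9


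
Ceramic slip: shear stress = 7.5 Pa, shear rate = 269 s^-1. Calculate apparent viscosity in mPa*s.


eta = tau/gamma * 1000 = 7.5/269 * 1000 = 27.9 mPa*s

27.9


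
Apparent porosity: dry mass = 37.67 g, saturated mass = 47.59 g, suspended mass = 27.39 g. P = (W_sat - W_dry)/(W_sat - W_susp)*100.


P = (47.59 - 37.67) / (47.59 - 27.39) * 100 = 9.92 / 20.2 * 100 = 49.1%

49.1


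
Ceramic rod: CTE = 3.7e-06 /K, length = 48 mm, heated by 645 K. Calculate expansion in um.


dL = 3.7e-06 * 48 * 645 * 1000 = 114.552 um

114.552


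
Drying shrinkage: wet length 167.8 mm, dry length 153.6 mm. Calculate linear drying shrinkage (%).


DS = (167.8 - 153.6) / 167.8 * 100 = 8.46%

8.46


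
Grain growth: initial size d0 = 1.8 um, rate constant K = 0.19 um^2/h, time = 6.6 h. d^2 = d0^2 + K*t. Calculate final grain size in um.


d^2 = 1.8^2 + 0.19*6.6 = 4.494
d = sqrt(4.494) = 2.12 um

2.12


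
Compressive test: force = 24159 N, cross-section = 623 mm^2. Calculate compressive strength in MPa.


CS = 24159 / 623 = 38.8 MPa

38.8


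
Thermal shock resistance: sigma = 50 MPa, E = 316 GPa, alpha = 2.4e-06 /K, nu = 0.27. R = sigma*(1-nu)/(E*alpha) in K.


R = 50*(1-0.27)/(316*1000*2.4e-06) = 48 K

48


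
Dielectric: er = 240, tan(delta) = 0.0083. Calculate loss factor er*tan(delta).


Loss = 240 * 0.0083 = 1.992

1.992


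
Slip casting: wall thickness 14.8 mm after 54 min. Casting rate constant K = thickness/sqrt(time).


K = 14.8 / sqrt(54) = 14.8 / 7.3485 = 2.014 mm/min^0.5

2.014


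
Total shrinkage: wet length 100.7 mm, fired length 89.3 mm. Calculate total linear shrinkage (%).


TS = (100.7 - 89.3) / 100.7 * 100 = 11.32%

11.32


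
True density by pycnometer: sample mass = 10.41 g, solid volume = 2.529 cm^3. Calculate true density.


TD = 10.41 / 2.529 = 4.116 g/cm^3

4.116


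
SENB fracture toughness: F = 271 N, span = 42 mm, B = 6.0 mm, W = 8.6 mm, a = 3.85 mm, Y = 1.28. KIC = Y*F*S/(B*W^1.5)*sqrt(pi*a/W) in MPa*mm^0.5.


KIC = 1.28*271*42/(6.0*8.6^1.5)*sqrt(pi*3.85/8.6) = 114.18

114.18


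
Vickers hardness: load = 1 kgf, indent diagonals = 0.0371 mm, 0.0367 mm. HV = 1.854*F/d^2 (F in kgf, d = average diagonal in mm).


d_avg = (0.0371+0.0367)/2 = 0.0369 mm
HV = 1.854*1/0.0369^2 = 1362

1362


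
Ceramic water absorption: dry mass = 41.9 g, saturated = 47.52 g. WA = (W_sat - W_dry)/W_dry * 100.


WA = (47.52 - 41.9) / 41.9 * 100 = 13.41%

13.41


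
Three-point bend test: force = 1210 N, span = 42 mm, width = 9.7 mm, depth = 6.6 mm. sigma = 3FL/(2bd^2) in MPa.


sigma = 3*1210*42/(2*9.7*6.6^2) = 180.4 MPa

180.4


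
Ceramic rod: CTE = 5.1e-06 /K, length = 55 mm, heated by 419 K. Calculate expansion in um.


dL = 5.1e-06 * 55 * 419 * 1000 = 117.53 um

117.53


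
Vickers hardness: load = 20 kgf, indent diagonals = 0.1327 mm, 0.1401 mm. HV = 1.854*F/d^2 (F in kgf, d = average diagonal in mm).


d_avg = (0.1327+0.1401)/2 = 0.1364 mm
HV = 1.854*20/0.1364^2 = 1993

1993


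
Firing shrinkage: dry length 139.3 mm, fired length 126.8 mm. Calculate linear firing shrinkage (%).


FS = (139.3 - 126.8) / 139.3 * 100 = 8.97%

8.97


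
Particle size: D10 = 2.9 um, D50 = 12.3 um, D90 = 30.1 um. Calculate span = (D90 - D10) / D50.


Span = (30.1 - 2.9) / 12.3 = 27.2 / 12.3 = 2.211

2.211


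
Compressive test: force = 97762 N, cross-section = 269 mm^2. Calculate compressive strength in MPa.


CS = 97762 / 269 = 363.4 MPa

363.4


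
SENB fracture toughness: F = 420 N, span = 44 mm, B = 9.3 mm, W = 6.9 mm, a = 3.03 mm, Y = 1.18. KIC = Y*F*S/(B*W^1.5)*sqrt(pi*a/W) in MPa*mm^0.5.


KIC = 1.18*420*44/(9.3*6.9^1.5)*sqrt(pi*3.03/6.9) = 151.95

151.95


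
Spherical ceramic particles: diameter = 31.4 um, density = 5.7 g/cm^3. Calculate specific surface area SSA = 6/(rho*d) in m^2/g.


SSA = 6 / (5.7 * 31.4) = 0.034 m^2/g

0.034


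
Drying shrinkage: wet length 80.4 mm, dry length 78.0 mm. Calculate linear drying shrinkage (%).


DS = (80.4 - 78.0) / 80.4 * 100 = 2.99%

2.99


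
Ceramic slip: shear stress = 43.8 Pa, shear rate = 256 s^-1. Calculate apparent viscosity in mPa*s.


eta = tau/gamma * 1000 = 43.8/256 * 1000 = 171.1 mPa*s

171.1


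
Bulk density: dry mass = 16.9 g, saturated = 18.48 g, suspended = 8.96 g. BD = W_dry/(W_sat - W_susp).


BD = 16.9 / (18.48 - 8.96) = 16.9 / 9.52 = 1.775 g/cm^3

1.775


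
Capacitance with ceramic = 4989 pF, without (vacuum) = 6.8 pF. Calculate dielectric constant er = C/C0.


er = 4989 / 6.8 = 733.68

733.68


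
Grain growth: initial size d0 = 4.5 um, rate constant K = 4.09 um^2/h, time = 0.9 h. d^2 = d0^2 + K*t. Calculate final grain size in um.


d^2 = 4.5^2 + 4.09*0.9 = 23.931
d = sqrt(23.931) = 4.89 um

4.89


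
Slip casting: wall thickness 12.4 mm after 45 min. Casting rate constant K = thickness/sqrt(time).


K = 12.4 / sqrt(45) = 12.4 / 6.7082 = 1.848 mm/min^0.5

1.848


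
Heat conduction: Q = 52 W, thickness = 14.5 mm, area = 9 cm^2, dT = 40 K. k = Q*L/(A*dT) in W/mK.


k = 52*14.5/1000/(9/10000*40) = 20.94 W/mK

20.94


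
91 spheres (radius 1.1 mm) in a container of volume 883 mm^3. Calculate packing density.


V_sphere = 4/3*pi*1.1^3 = 5.5753 mm^3
Total V = 91*5.5753 = 507.3523 mm^3
PD = 507.3523 / 883 = 0.575

0.575


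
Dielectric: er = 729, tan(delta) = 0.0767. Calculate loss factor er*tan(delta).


Loss = 729 * 0.0767 = 55.914

55.914


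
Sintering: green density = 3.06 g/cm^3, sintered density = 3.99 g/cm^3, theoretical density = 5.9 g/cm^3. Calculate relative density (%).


Relative = 3.99 / 5.9 * 100 = 67.6%

67.6


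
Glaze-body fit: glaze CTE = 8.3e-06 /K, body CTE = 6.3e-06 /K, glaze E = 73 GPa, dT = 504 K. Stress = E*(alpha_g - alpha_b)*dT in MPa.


Stress = 73*1000*(8.3e-06 - 6.3e-06)*504 = 73.6 MPa

73.6


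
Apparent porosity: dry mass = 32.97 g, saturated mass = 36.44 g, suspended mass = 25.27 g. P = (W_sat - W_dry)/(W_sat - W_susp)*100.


P = (36.44 - 32.97) / (36.44 - 25.27) * 100 = 3.47 / 11.17 * 100 = 31.1%

31.1


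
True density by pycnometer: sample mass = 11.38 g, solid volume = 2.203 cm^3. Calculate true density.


TD = 11.38 / 2.203 = 5.166 g/cm^3

5.166


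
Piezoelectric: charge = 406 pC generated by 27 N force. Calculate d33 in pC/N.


d33 = 406 / 27 = 15.0 pC/N

15.0


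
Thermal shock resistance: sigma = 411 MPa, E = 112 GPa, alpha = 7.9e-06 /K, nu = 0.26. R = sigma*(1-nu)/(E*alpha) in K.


R = 411*(1-0.26)/(112*1000*7.9e-06) = 344 K

344


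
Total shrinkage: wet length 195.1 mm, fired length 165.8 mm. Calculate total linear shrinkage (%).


TS = (195.1 - 165.8) / 195.1 * 100 = 15.02%

15.02


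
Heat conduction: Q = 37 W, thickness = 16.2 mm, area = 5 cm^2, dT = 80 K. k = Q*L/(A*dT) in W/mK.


k = 37*16.2/1000/(5/10000*80) = 14.99 W/mK

14.99


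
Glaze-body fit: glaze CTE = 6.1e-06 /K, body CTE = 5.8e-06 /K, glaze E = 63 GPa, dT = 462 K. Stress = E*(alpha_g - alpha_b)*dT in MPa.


Stress = 63*1000*(6.1e-06 - 5.8e-06)*462 = 8.7 MPa

8.7


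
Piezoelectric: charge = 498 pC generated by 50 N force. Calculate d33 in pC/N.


d33 = 498 / 50 = 10.0 pC/N

10.0


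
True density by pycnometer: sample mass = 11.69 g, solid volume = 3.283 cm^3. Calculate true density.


TD = 11.69 / 3.283 = 3.561 g/cm^3

3.561


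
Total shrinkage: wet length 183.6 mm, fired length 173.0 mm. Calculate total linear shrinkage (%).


TS = (183.6 - 173.0) / 183.6 * 100 = 5.77%

5.77


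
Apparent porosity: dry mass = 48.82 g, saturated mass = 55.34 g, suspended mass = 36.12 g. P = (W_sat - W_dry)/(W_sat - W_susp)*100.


P = (55.34 - 48.82) / (55.34 - 36.12) * 100 = 6.52 / 19.22 * 100 = 33.9%

33.9


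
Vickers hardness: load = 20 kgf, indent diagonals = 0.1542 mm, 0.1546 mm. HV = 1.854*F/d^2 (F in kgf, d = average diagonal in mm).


d_avg = (0.1542+0.1546)/2 = 0.1544 mm
HV = 1.854*20/0.1544^2 = 1555

1555


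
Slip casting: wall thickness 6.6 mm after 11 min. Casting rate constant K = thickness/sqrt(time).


K = 6.6 / sqrt(11) = 6.6 / 3.3166 = 1.99 mm/min^0.5

1.99


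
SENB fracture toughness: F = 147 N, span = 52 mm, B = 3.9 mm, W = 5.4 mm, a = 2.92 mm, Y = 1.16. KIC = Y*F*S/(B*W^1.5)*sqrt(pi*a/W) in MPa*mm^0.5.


KIC = 1.16*147*52/(3.9*5.4^1.5)*sqrt(pi*2.92/5.4) = 236.15

236.15


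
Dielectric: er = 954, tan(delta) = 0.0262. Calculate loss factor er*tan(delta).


Loss = 954 * 0.0262 = 24.995

24.995


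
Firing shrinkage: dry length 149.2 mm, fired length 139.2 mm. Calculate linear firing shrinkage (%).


FS = (149.2 - 139.2) / 149.2 * 100 = 6.7%

6.7


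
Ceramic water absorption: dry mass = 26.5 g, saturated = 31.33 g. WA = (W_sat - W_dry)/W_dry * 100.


WA = (31.33 - 26.5) / 26.5 * 100 = 18.23%

18.23


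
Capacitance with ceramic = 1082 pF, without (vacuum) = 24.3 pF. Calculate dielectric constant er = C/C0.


er = 1082 / 24.3 = 44.53

44.53


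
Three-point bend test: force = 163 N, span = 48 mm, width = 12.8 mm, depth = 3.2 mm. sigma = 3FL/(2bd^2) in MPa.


sigma = 3*163*48/(2*12.8*3.2^2) = 89.5 MPa

89.5


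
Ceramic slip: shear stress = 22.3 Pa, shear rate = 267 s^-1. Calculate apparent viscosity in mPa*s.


eta = tau/gamma * 1000 = 22.3/267 * 1000 = 83.5 mPa*s

83.5


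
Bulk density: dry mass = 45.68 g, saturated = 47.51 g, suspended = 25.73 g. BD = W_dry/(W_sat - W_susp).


BD = 45.68 / (47.51 - 25.73) = 45.68 / 21.78 = 2.097 g/cm^3

2.097


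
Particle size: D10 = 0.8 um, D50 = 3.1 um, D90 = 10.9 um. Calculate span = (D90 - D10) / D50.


Span = (10.9 - 0.8) / 3.1 = 10.1 / 3.1 = 3.258

3.258


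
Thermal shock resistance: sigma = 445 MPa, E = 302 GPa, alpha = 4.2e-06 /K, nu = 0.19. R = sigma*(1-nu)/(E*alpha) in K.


R = 445*(1-0.19)/(302*1000*4.2e-06) = 284 K

284


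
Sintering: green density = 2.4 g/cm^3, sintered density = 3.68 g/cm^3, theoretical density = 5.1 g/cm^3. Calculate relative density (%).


Relative = 3.68 / 5.1 * 100 = 72.2%

72.2


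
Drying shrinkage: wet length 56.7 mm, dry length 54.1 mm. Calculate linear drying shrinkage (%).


DS = (56.7 - 54.1) / 56.7 * 100 = 4.59%

4.59


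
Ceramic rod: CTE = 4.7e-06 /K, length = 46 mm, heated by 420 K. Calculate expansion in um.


dL = 4.7e-06 * 46 * 420 * 1000 = 90.804 um

90.804


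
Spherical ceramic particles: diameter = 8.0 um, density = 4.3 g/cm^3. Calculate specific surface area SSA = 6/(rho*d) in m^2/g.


SSA = 6 / (4.3 * 8.0) = 0.174 m^2/g

0.174


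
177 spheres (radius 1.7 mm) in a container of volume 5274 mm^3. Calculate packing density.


V_sphere = 4/3*pi*1.7^3 = 20.5795 mm^3
Total V = 177*20.5795 = 3642.5715 mm^3
PD = 3642.5715 / 5274 = 0.691

0.691


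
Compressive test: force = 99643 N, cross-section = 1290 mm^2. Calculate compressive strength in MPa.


CS = 99643 / 1290 = 77.2 MPa

77.2


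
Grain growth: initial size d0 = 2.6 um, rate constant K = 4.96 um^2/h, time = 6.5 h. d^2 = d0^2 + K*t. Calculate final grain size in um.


d^2 = 2.6^2 + 4.96*6.5 = 39.0
d = sqrt(39.0) = 6.24 um

6.24


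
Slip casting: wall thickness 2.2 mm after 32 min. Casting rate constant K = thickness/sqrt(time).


K = 2.2 / sqrt(32) = 2.2 / 5.6569 = 0.389 mm/min^0.5

0.389


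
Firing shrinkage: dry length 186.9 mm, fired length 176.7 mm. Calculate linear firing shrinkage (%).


FS = (186.9 - 176.7) / 186.9 * 100 = 5.46%

5.46


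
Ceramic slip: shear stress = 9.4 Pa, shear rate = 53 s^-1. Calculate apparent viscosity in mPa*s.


eta = tau/gamma * 1000 = 9.4/53 * 1000 = 177.4 mPa*s

177.4


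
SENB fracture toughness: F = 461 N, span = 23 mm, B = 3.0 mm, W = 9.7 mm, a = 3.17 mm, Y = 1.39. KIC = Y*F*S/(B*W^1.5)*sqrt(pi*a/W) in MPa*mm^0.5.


KIC = 1.39*461*23/(3.0*9.7^1.5)*sqrt(pi*3.17/9.7) = 164.77

164.77


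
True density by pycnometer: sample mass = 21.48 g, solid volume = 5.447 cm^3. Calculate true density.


TD = 21.48 / 5.447 = 3.943 g/cm^3

3.943


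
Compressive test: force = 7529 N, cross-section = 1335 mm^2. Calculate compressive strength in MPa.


CS = 7529 / 1335 = 5.6 MPa

5.6


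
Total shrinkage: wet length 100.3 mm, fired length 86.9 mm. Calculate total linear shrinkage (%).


TS = (100.3 - 86.9) / 100.3 * 100 = 13.36%

13.36


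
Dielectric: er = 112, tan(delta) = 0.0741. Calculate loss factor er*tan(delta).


Loss = 112 * 0.0741 = 8.299

8.299


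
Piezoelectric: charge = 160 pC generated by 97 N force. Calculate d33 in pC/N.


d33 = 160 / 97 = 1.6 pC/N

1.6


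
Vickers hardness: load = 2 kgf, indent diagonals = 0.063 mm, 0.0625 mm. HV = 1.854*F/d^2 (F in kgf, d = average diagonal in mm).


d_avg = (0.063+0.0625)/2 = 0.06275 mm
HV = 1.854*2/0.06275^2 = 942

942


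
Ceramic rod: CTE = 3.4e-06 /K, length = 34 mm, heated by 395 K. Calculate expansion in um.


dL = 3.4e-06 * 34 * 395 * 1000 = 45.662 um

45.662


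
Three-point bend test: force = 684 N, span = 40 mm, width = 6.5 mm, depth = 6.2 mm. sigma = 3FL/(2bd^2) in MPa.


sigma = 3*684*40/(2*6.5*6.2^2) = 164.3 MPa

164.3


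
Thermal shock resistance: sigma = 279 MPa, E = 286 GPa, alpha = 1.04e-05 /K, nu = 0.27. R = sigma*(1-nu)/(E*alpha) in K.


R = 279*(1-0.27)/(286*1000*1.04e-05) = 68 K

68


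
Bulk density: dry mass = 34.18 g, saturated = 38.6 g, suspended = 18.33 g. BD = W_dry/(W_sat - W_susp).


BD = 34.18 / (38.6 - 18.33) = 34.18 / 20.27 = 1.686 g/cm^3

1.686


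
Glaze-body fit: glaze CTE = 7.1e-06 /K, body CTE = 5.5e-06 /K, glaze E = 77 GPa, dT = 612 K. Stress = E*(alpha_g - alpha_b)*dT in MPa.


Stress = 77*1000*(7.1e-06 - 5.5e-06)*612 = 75.4 MPa

75.4


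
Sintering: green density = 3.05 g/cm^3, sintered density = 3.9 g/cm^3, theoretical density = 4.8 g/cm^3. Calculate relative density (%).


Relative = 3.9 / 4.8 * 100 = 81.3%

81.3


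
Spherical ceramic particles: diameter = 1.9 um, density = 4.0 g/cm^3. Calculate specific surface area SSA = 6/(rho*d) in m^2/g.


SSA = 6 / (4.0 * 1.9) = 0.789 m^2/g

0.789


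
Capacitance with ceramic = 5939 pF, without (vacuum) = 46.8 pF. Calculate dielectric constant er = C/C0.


er = 5939 / 46.8 = 126.9

126.9


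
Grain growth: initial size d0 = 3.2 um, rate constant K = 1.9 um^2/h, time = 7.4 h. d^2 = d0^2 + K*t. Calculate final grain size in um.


d^2 = 3.2^2 + 1.9*7.4 = 24.3
d = sqrt(24.3) = 4.93 um

4.93


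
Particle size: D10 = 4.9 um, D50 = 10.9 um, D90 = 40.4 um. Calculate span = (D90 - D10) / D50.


Span = (40.4 - 4.9) / 10.9 = 35.5 / 10.9 = 3.257

3.257


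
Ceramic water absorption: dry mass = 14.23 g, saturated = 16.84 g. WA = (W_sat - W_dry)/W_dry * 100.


WA = (16.84 - 14.23) / 14.23 * 100 = 18.34%

18.34


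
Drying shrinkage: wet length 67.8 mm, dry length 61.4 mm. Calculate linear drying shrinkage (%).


DS = (67.8 - 61.4) / 67.8 * 100 = 9.44%

9.44
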